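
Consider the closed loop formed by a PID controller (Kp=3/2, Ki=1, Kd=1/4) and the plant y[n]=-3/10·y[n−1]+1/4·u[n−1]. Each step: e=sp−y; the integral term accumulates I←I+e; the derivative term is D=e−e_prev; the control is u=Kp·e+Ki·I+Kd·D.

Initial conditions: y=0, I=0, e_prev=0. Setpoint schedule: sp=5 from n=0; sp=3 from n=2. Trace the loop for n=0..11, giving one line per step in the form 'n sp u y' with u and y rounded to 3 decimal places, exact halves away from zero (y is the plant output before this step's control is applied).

0 5 13.750 0.000
1 5 8.047 3.438
2 3 11.726 0.980
3 3 9.075 2.637
4 3 13.041 1.477
5 3 10.590 2.817
6 3 13.898 1.802
7 3 11.731 2.934
8 3 14.503 2.053
9 3 12.597 3.010
10 3 14.927 2.246
11 3 13.258 3.058

(exact arithmetic carried between steps; '≈' marks a value shown rounded to 6 d.p. or computed from one; I and e_prev carry over from the previous line; the table rounds u and y to 3 d.p., halves away from zero)
n=0: y=0, sp=5, e=sp−y=5; I=5, D=e−e_prev=5; u=3/2·5+1·5+1/4·5=13.75; next y=-3/10·0+1/4·13.75=3.4375
n=1: y=3.4375, sp=5, e=sp−y=1.5625; I=6.5625, D=e−e_prev=-3.4375; u=3/2·1.5625+1·6.5625+1/4·(-3.4375)=8.046875; next y=-3/10·3.4375+1/4·8.046875≈0.980469
n=2: y≈0.980469, sp=3, e=sp−y≈2.019531; I≈8.582031, D=e−e_prev≈0.457031; u=3/2·2.019531+1·8.582031+1/4·0.457031≈11.725586; next y=-3/10·0.980469+1/4·11.725586≈2.637256
n=3: y≈2.637256, sp=3, e=sp−y≈0.362744; I≈8.944775, D=e−e_prev≈-1.656787; u=3/2·0.362744+1·8.944775+1/4·(-1.656787)≈9.074695; next y=-3/10·2.637256+1/4·9.074695≈1.477497
n=4: y≈1.477497, sp=3, e=sp−y≈1.522503; I≈10.467278, D=e−e_prev≈1.159759; u=3/2·1.522503+1·10.467278+1/4·1.159759≈13.040973; next y=-3/10·1.477497+1/4·13.040973≈2.816994
n=5: y≈2.816994, sp=3, e=sp−y≈0.183006; I≈10.650284, D=e−e_prev≈-1.339497; u=3/2·0.183006+1·10.650284+1/4·(-1.339497)≈10.589919; next y=-3/10·2.816994+1/4·10.589919≈1.802381
n=6: y≈1.802381, sp=3, e=sp−y≈1.197619; I≈11.847903, D=e−e_prev≈1.014613; u=3/2·1.197619+1·11.847903+1/4·1.014613≈13.897984; next y=-3/10·1.802381+1/4·13.897984≈2.933781
n=7: y≈2.933781, sp=3, e=sp−y≈0.066219; I≈11.914121, D=e−e_prev≈-1.131400; u=3/2·0.066219+1·11.914121+1/4·(-1.131400)≈11.730599; next y=-3/10·2.933781+1/4·11.730599≈2.052515
n=8: y≈2.052515, sp=3, e=sp−y≈0.947485; I≈12.861606, D=e−e_prev≈0.881266; u=3/2·0.947485+1·12.861606+1/4·0.881266≈14.503150; next y=-3/10·2.052515+1/4·14.503150≈3.010033
n=9: y≈3.010033, sp=3, e=sp−y≈-0.010033; I≈12.851573, D=e−e_prev≈-0.957517; u=3/2·(-0.010033)+1·12.851573+1/4·(-0.957517)≈12.597145; next y=-3/10·3.010033+1/4·12.597145≈2.246276
n=10: y≈2.246276, sp=3, e=sp−y≈0.753724; I≈13.605297, D=e−e_prev≈0.763756; u=3/2·0.753724+1·13.605297+1/4·0.763756≈14.926822; next y=-3/10·2.246276+1/4·14.926822≈3.057822
n=11: y≈3.057822, sp=3, e=sp−y≈-0.057822; I≈13.547474, D=e−e_prev≈-0.811546; u=3/2·(-0.057822)+1·13.547474+1/4·(-0.811546)≈13.257854; next y=-3/10·3.057822+1/4·13.257854≈2.397117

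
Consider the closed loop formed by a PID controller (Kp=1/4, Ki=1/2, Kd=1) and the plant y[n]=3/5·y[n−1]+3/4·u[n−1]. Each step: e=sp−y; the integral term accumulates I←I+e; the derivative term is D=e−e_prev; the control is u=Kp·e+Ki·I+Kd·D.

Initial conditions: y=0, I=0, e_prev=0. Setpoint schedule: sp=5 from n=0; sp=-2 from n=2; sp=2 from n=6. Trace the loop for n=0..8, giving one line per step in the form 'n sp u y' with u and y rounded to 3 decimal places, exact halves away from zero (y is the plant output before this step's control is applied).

(exact arithmetic carried between steps; '≈' marks a value shown rounded to 6 d.p. or computed from one; I and e_prev carry over from the previous line; the table rounds u and y to 3 d.p., halves away from zero)
n=0: y=0, sp=5, e=sp−y=5; I=5, D=e−e_prev=5; u=1/4·5+1/2·5+1·5=8.75; next y=3/5·0+3/4·8.75=6.5625
n=1: y=6.5625, sp=5, e=sp−y=-1.5625; I=3.4375, D=e−e_prev=-6.5625; u=1/4·(-1.5625)+1/2·3.4375+1·(-6.5625)=-5.234375; next y=3/5·6.5625+3/4·(-5.234375)≈0.011719
n=2: y≈0.011719, sp=-2, e=sp−y≈-2.011719; I≈1.425781, D=e−e_prev≈-0.449219; u=1/4·(-2.011719)+1/2·1.425781+1·(-0.449219)≈-0.239258; next y=3/5·0.011719+3/4·(-0.239258)≈-0.172412
n=3: y≈-0.172412, sp=-2, e=sp−y≈-1.827588; I≈-0.401807, D=e−e_prev≈0.184131; u=1/4·(-1.827588)+1/2·(-0.401807)+1·0.184131≈-0.473669; next y=3/5·(-0.172412)+3/4·(-0.473669)≈-0.458699
n=4: y≈-0.458699, sp=-2, e=sp−y≈-1.541301; I≈-1.943107, D=e−e_prev≈0.286287; u=1/4·(-1.541301)+1/2·(-1.943107)+1·0.286287≈-1.070592; next y=3/5·(-0.458699)+3/4·(-1.070592)≈-1.078163
n=5: y≈-1.078163, sp=-2, e=sp−y≈-0.921837; I≈-2.864944, D=e−e_prev≈0.619464; u=1/4·(-0.921837)+1/2·(-2.864944)+1·0.619464≈-1.043467; next y=3/5·(-1.078163)+3/4·(-1.043467)≈-1.429498
n=6: y≈-1.429498, sp=2, e=sp−y≈3.429498; I≈0.564554, D=e−e_prev≈4.351335; u=1/4·3.429498+1/2·0.564554+1·4.351335≈5.490987; next y=3/5·(-1.429498)+3/4·5.490987≈3.260541
n=7: y≈3.260541, sp=2, e=sp−y≈-1.260541; I≈-0.695987, D=e−e_prev≈-4.690040; u=1/4·(-1.260541)+1/2·(-0.695987)+1·(-4.690040)≈-5.353168; next y=3/5·3.260541+3/4·(-5.353168)≈-2.058551
n=8: y≈-2.058551, sp=2, e=sp−y≈4.058551; I≈3.362565, D=e−e_prev≈5.319093; u=1/4·4.058551+1/2·3.362565+1·5.319093≈8.015013; next y=3/5·(-2.058551)+3/4·8.015013≈4.776129

0 5 8.750 0.000
1 5 -5.234 6.563
2 -2 -0.239 0.012
3 -2 -0.474 -0.172
4 -2 -1.071 -0.459
5 -2 -1.043 -1.078
6 2 5.491 -1.429
7 2 -5.353 3.261
8 2 8.015 -2.059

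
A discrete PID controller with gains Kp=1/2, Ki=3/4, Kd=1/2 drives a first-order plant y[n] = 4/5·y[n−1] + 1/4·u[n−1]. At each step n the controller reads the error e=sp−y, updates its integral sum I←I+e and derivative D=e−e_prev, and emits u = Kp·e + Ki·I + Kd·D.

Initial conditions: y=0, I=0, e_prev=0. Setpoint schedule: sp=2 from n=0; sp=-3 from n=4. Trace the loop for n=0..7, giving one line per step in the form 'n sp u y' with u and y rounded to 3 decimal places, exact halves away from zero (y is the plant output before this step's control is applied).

0 2 3.500 0.000
1 2 2.469 0.875
2 2 2.976 1.317
3 2 2.868 1.798
4 -3 -6.115 2.155
5 -3 -3.873 0.195
6 -3 -5.487 -0.812
7 -3 -5.515 -2.021

(exact arithmetic carried between steps; '≈' marks a value shown rounded to 6 d.p. or computed from one; I and e_prev carry over from the previous line; the table rounds u and y to 3 d.p., halves away from zero)
n=0: y=0, sp=2, e=sp−y=2; I=2, D=e−e_prev=2; u=1/2·2+3/4·2+1/2·2=3.5; next y=4/5·0+1/4·3.5=0.875
n=1: y=0.875, sp=2, e=sp−y=1.125; I=3.125, D=e−e_prev=-0.875; u=1/2·1.125+3/4·3.125+1/2·(-0.875)=2.46875; next y=4/5·0.875+1/4·2.46875≈1.317188
n=2: y≈1.317188, sp=2, e=sp−y≈0.682813; I≈3.807813, D=e−e_prev≈-0.442188; u=1/2·0.682813+3/4·3.807813+1/2·(-0.442188)≈2.976172; next y=4/5·1.317188+1/4·2.976172≈1.797793
n=3: y≈1.797793, sp=2, e=sp−y≈0.202207; I≈4.010020, D=e−e_prev≈-0.480605; u=1/2·0.202207+3/4·4.010020+1/2·(-0.480605)≈2.868315; next y=4/5·1.797793+1/4·2.868315≈2.155313
n=4: y≈2.155313, sp=-3, e=sp−y≈-5.155313; I≈-1.145294, D=e−e_prev≈-5.357520; u=1/2·(-5.155313)+3/4·(-1.145294)+1/2·(-5.357520)≈-6.115387; next y=4/5·2.155313+1/4·(-6.115387)≈0.195404
n=5: y≈0.195404, sp=-3, e=sp−y≈-3.195404; I≈-4.340698, D=e−e_prev≈1.959909; u=1/2·(-3.195404)+3/4·(-4.340698)+1/2·1.959909≈-3.873270; next y=4/5·0.195404+1/4·(-3.873270)≈-0.811995
n=6: y≈-0.811995, sp=-3, e=sp−y≈-2.188005; I≈-6.528703, D=e−e_prev≈1.007398; u=1/2·(-2.188005)+3/4·(-6.528703)+1/2·1.007398≈-5.486831; next y=4/5·(-0.811995)+1/4·(-5.486831)≈-2.021303
n=7: y≈-2.021303, sp=-3, e=sp−y≈-0.978697; I≈-7.507400, D=e−e_prev≈1.209309; u=1/2·(-0.978697)+3/4·(-7.507400)+1/2·1.209309≈-5.515244; next y=4/5·(-2.021303)+1/4·(-5.515244)≈-2.995854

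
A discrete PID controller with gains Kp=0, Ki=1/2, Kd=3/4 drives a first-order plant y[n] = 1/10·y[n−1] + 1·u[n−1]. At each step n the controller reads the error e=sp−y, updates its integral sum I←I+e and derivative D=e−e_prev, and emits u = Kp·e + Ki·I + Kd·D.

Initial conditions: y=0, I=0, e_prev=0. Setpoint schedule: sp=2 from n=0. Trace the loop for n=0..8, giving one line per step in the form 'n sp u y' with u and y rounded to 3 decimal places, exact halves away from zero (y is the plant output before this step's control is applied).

(exact arithmetic carried between steps; '≈' marks a value shown rounded to 6 d.p. or computed from one; I and e_prev carry over from the previous line; the table rounds u and y to 3 d.p., halves away from zero)
n=0: y=0, sp=2, e=sp−y=2; I=2, D=e−e_prev=2; u=0·2+1/2·2+3/4·2=2.5; next y=1/10·0+1·2.5=2.5
n=1: y=2.5, sp=2, e=sp−y=-0.5; I=1.5, D=e−e_prev=-2.5; u=0·(-0.5)+1/2·1.5+3/4·(-2.5)=-1.125; next y=1/10·2.5+1·(-1.125)=-0.875
n=2: y=-0.875, sp=2, e=sp−y=2.875; I=4.375, D=e−e_prev=3.375; u=0·2.875+1/2·4.375+3/4·3.375=4.71875; next y=1/10·(-0.875)+1·4.71875=4.63125
n=3: y=4.63125, sp=2, e=sp−y=-2.63125; I=1.74375, D=e−e_prev=-5.50625; u=0·(-2.63125)+1/2·1.74375+3/4·(-5.50625)≈-3.257813; next y=1/10·4.63125+1·(-3.257813)≈-2.794688
n=4: y≈-2.794688, sp=2, e=sp−y≈4.794688; I≈6.538438, D=e−e_prev≈7.425938; u=0·4.794688+1/2·6.538438+3/4·7.425938≈8.838672; next y=1/10·(-2.794688)+1·8.838672≈8.559203
n=5: y≈8.559203, sp=2, e=sp−y≈-6.559203; I≈-0.020766, D=e−e_prev≈-11.353891; u=0·(-6.559203)+1/2·(-0.020766)+3/4·(-11.353891)≈-8.525801; next y=1/10·8.559203+1·(-8.525801)≈-7.669880
n=6: y≈-7.669880, sp=2, e=sp−y≈9.669880; I≈9.649115, D=e−e_prev≈16.229084; u=0·9.669880+1/2·9.649115+3/4·16.229084≈16.996370; next y=1/10·(-7.669880)+1·16.996370≈16.229382
n=7: y≈16.229382, sp=2, e=sp−y≈-14.229382; I≈-4.580267, D=e−e_prev≈-23.899263; u=0·(-14.229382)+1/2·(-4.580267)+3/4·(-23.899263)≈-20.214581; next y=1/10·16.229382+1·(-20.214581)≈-18.591642
n=8: y≈-18.591642, sp=2, e=sp−y≈20.591642; I≈16.011375, D=e−e_prev≈34.821024; u=0·20.591642+1/2·16.011375+3/4·34.821024≈34.121456; next y=1/10·(-18.591642)+1·34.121456≈32.262292

0 2 2.500 0.000
1 2 -1.125 2.500
2 2 4.719 -0.875
3 2 -3.258 4.631
4 2 8.839 -2.795
5 2 -8.526 8.559
6 2 16.996 -7.670
7 2 -20.215 16.229
8 2 34.121 -18.592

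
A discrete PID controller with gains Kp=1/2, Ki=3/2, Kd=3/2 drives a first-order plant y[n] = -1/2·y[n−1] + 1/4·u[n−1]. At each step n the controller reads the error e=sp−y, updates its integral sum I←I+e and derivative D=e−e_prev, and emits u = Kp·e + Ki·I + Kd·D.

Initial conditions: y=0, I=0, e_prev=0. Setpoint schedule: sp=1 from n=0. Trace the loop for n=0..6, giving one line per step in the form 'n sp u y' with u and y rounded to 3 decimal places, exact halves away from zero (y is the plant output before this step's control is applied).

0 1 3.500 0.000
1 1 0.438 0.875
2 1 6.148 -0.328
3 1 -0.767 1.701
4 1 10.828 -1.042
5 1 -5.170 3.228
6 1 19.364 -2.907

(exact arithmetic carried between steps; '≈' marks a value shown rounded to 6 d.p. or computed from one; I and e_prev carry over from the previous line; the table rounds u and y to 3 d.p., halves away from zero)
n=0: y=0, sp=1, e=sp−y=1; I=1, D=e−e_prev=1; u=1/2·1+3/2·1+3/2·1=3.5; next y=-1/2·0+1/4·3.5=0.875
n=1: y=0.875, sp=1, e=sp−y=0.125; I=1.125, D=e−e_prev=-0.875; u=1/2·0.125+3/2·1.125+3/2·(-0.875)=0.4375; next y=-1/2·0.875+1/4·0.4375=-0.328125
n=2: y=-0.328125, sp=1, e=sp−y=1.328125; I=2.453125, D=e−e_prev=1.203125; u=1/2·1.328125+3/2·2.453125+3/2·1.203125≈6.148438; next y=-1/2·(-0.328125)+1/4·6.148438≈1.701172
n=3: y≈1.701172, sp=1, e=sp−y≈-0.701172; I≈1.751953, D=e−e_prev≈-2.029297; u=1/2·(-0.701172)+3/2·1.751953+3/2·(-2.029297)≈-0.766602; next y=-1/2·1.701172+1/4·(-0.766602)≈-1.042236
n=4: y≈-1.042236, sp=1, e=sp−y≈2.042236; I≈3.794189, D=e−e_prev≈2.743408; u=1/2·2.042236+3/2·3.794189+3/2·2.743408≈10.827515; next y=-1/2·(-1.042236)+1/4·10.827515≈3.227997
n=5: y≈3.227997, sp=1, e=sp−y≈-2.227997; I≈1.566193, D=e−e_prev≈-4.270233; u=1/2·(-2.227997)+3/2·1.566193+3/2·(-4.270233)≈-5.170059; next y=-1/2·3.227997+1/4·(-5.170059)≈-2.906513
n=6: y≈-2.906513, sp=1, e=sp−y≈3.906513; I≈5.472706, D=e−e_prev≈6.134510; u=1/2·3.906513+3/2·5.472706+3/2·6.134510≈19.364080; next y=-1/2·(-2.906513)+1/4·19.364080≈6.294277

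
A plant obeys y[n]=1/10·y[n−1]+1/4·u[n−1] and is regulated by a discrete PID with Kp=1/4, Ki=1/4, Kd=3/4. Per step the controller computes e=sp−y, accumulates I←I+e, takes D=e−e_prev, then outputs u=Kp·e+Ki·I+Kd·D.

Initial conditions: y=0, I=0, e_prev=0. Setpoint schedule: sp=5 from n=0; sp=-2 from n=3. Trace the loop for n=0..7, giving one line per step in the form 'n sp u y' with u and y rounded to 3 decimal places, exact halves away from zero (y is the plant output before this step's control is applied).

0 5 6.250 0.000
1 5 1.797 1.563
2 5 5.024 0.605
3 -2 -4.234 1.317
4 -2 3.525 -0.927
5 -2 -0.570 0.789
6 -2 1.084 -0.064
7 -2 -0.449 0.265

(exact arithmetic carried between steps; '≈' marks a value shown rounded to 6 d.p. or computed from one; I and e_prev carry over from the previous line; the table rounds u and y to 3 d.p., halves away from zero)
n=0: y=0, sp=5, e=sp−y=5; I=5, D=e−e_prev=5; u=1/4·5+1/4·5+3/4·5=6.25; next y=1/10·0+1/4·6.25=1.5625
n=1: y=1.5625, sp=5, e=sp−y=3.4375; I=8.4375, D=e−e_prev=-1.5625; u=1/4·3.4375+1/4·8.4375+3/4·(-1.5625)=1.796875; next y=1/10·1.5625+1/4·1.796875≈0.605469
n=2: y≈0.605469, sp=5, e=sp−y≈4.394531; I≈12.832031, D=e−e_prev≈0.957031; u=1/4·4.394531+1/4·12.832031+3/4·0.957031≈5.024414; next y=1/10·0.605469+1/4·5.024414≈1.316650
n=3: y≈1.316650, sp=-2, e=sp−y≈-3.316650; I≈9.515381, D=e−e_prev≈-7.711182; u=1/4·(-3.316650)+1/4·9.515381+3/4·(-7.711182)≈-4.233704; next y=1/10·1.316650+1/4·(-4.233704)≈-0.926761
n=4: y≈-0.926761, sp=-2, e=sp−y≈-1.073239; I≈8.442142, D=e−e_prev≈2.243411; u=1/4·(-1.073239)+1/4·8.442142+3/4·2.243411≈3.524784; next y=1/10·(-0.926761)+1/4·3.524784≈0.788520
n=5: y≈0.788520, sp=-2, e=sp−y≈-2.788520; I≈5.653622, D=e−e_prev≈-1.715281; u=1/4·(-2.788520)+1/4·5.653622+3/4·(-1.715281)≈-0.570185; next y=1/10·0.788520+1/4·(-0.570185)≈-0.063694
n=6: y≈-0.063694, sp=-2, e=sp−y≈-1.936306; I≈3.717316, D=e−e_prev≈0.852214; u=1/4·(-1.936306)+1/4·3.717316+3/4·0.852214≈1.084413; next y=1/10·(-0.063694)+1/4·1.084413≈0.264734
n=7: y≈0.264734, sp=-2, e=sp−y≈-2.264734; I≈1.452582, D=e−e_prev≈-0.328428; u=1/4·(-2.264734)+1/4·1.452582+3/4·(-0.328428)≈-0.449359; next y=1/10·0.264734+1/4·(-0.449359)≈-0.085866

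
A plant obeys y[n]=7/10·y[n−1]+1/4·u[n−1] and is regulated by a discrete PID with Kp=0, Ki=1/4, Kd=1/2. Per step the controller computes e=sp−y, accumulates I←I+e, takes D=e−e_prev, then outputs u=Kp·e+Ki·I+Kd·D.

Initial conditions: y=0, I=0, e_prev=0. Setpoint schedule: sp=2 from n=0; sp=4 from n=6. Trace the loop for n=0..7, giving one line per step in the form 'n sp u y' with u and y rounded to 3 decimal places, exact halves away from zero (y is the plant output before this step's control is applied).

(exact arithmetic carried between steps; '≈' marks a value shown rounded to 6 d.p. or computed from one; I and e_prev carry over from the previous line; the table rounds u and y to 3 d.p., halves away from zero)
n=0: y=0, sp=2, e=sp−y=2; I=2, D=e−e_prev=2; u=0·2+1/4·2+1/2·2=1.5; next y=7/10·0+1/4·1.5=0.375
n=1: y=0.375, sp=2, e=sp−y=1.625; I=3.625, D=e−e_prev=-0.375; u=0·1.625+1/4·3.625+1/2·(-0.375)=0.71875; next y=7/10·0.375+1/4·0.71875≈0.442188
n=2: y≈0.442188, sp=2, e=sp−y≈1.557813; I≈5.182813, D=e−e_prev≈-0.067188; u=0·1.557813+1/4·5.182813+1/2·(-0.067188)≈1.262109; next y=7/10·0.442188+1/4·1.262109≈0.625059
n=3: y≈0.625059, sp=2, e=sp−y≈1.374941; I≈6.557754, D=e−e_prev≈-0.182871; u=0·1.374941+1/4·6.557754+1/2·(-0.182871)≈1.548003; next y=7/10·0.625059+1/4·1.548003≈0.824542
n=4: y≈0.824542, sp=2, e=sp−y≈1.175458; I≈7.733212, D=e−e_prev≈-0.199483; u=0·1.175458+1/4·7.733212+1/2·(-0.199483)≈1.833561; next y=7/10·0.824542+1/4·1.833561≈1.035570
n=5: y≈1.035570, sp=2, e=sp−y≈0.964430; I≈8.697643, D=e−e_prev≈-0.211028; u=0·0.964430+1/4·8.697643+1/2·(-0.211028)≈2.068897; next y=7/10·1.035570+1/4·2.068897≈1.242123
n=6: y≈1.242123, sp=4, e=sp−y≈2.757877; I≈11.455520, D=e−e_prev≈1.793447; u=0·2.757877+1/4·11.455520+1/2·1.793447≈3.760603; next y=7/10·1.242123+1/4·3.760603≈1.809637
n=7: y≈1.809637, sp=4, e=sp−y≈2.190363; I≈13.645883, D=e−e_prev≈-0.567514; u=0·2.190363+1/4·13.645883+1/2·(-0.567514)≈3.127714; next y=7/10·1.809637+1/4·3.127714≈2.048674

0 2 1.500 0.000
1 2 0.719 0.375
2 2 1.262 0.442
3 2 1.548 0.625
4 2 1.834 0.825
5 2 2.069 1.036
6 4 3.761 1.242
7 4 3.128 1.810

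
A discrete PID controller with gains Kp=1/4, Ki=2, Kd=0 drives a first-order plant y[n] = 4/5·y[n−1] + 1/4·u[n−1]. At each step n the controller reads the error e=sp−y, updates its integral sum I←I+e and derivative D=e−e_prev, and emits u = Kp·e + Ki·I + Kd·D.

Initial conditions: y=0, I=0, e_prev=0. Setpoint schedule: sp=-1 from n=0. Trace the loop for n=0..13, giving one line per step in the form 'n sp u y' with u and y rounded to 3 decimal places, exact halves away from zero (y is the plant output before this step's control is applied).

(exact arithmetic carried between steps; '≈' marks a value shown rounded to 6 d.p. or computed from one; I and e_prev carry over from the previous line; the table rounds u and y to 3 d.p., halves away from zero)
n=0: y=0, sp=-1, e=sp−y=-1; I=-1, D=e−e_prev=-1; u=1/4·(-1)+2·(-1)+0·(-1)=-2.25; next y=4/5·0+1/4·(-2.25)=-0.5625
n=1: y=-0.5625, sp=-1, e=sp−y=-0.4375; I=-1.4375, D=e−e_prev=0.5625; u=1/4·(-0.4375)+2·(-1.4375)+0·0.5625=-2.984375; next y=4/5·(-0.5625)+1/4·(-2.984375)≈-1.196094
n=2: y≈-1.196094, sp=-1, e=sp−y≈0.196094; I≈-1.241406, D=e−e_prev≈0.633594; u=1/4·0.196094+2·(-1.241406)+0·0.633594≈-2.433789; next y=4/5·(-1.196094)+1/4·(-2.433789)≈-1.565322
n=3: y≈-1.565322, sp=-1, e=sp−y≈0.565322; I≈-0.676084, D=e−e_prev≈0.369229; u=1/4·0.565322+2·(-0.676084)+0·0.369229≈-1.210837; next y=4/5·(-1.565322)+1/4·(-1.210837)≈-1.554967
n=4: y≈-1.554967, sp=-1, e=sp−y≈0.554967; I≈-0.121117, D=e−e_prev≈-0.010355; u=1/4·0.554967+2·(-0.121117)+0·(-0.010355)≈-0.103492; next y=4/5·(-1.554967)+1/4·(-0.103492)≈-1.269847
n=5: y≈-1.269847, sp=-1, e=sp−y≈0.269847; I≈0.148730, D=e−e_prev≈-0.285120; u=1/4·0.269847+2·0.148730+0·(-0.285120)≈0.364921; next y=4/5·(-1.269847)+1/4·0.364921≈-0.924647
n=6: y≈-0.924647, sp=-1, e=sp−y≈-0.075353; I≈0.073377, D=e−e_prev≈-0.345200; u=1/4·(-0.075353)+2·0.073377+0·(-0.345200)≈0.127915; next y=4/5·(-0.924647)+1/4·0.127915≈-0.707739
n=7: y≈-0.707739, sp=-1, e=sp−y≈-0.292261; I≈-0.218884, D=e−e_prev≈-0.216908; u=1/4·(-0.292261)+2·(-0.218884)+0·(-0.216908)≈-0.510834; next y=4/5·(-0.707739)+1/4·(-0.510834)≈-0.693900
n=8: y≈-0.693900, sp=-1, e=sp−y≈-0.306100; I≈-0.524985, D=e−e_prev≈-0.013839; u=1/4·(-0.306100)+2·(-0.524985)+0·(-0.013839)≈-1.126495; next y=4/5·(-0.693900)+1/4·(-1.126495)≈-0.836743
n=9: y≈-0.836743, sp=-1, e=sp−y≈-0.163257; I≈-0.688242, D=e−e_prev≈0.142844; u=1/4·(-0.163257)+2·(-0.688242)+0·0.142844≈-1.417297; next y=4/5·(-0.836743)+1/4·(-1.417297)≈-1.023719
n=10: y≈-1.023719, sp=-1, e=sp−y≈0.023719; I≈-0.664523, D=e−e_prev≈0.186976; u=1/4·0.023719+2·(-0.664523)+0·0.186976≈-1.323115; next y=4/5·(-1.023719)+1/4·(-1.323115)≈-1.149754
n=11: y≈-1.149754, sp=-1, e=sp−y≈0.149754; I≈-0.514769, D=e−e_prev≈0.126035; u=1/4·0.149754+2·(-0.514769)+0·0.126035≈-0.992099; next y=4/5·(-1.149754)+1/4·(-0.992099)≈-1.167828
n=12: y≈-1.167828, sp=-1, e=sp−y≈0.167828; I≈-0.346941, D=e−e_prev≈0.018074; u=1/4·0.167828+2·(-0.346941)+0·0.018074≈-0.651924; next y=4/5·(-1.167828)+1/4·(-0.651924)≈-1.097243
n=13: y≈-1.097243, sp=-1, e=sp−y≈0.097243; I≈-0.249697, D=e−e_prev≈-0.070584; u=1/4·0.097243+2·(-0.249697)+0·(-0.070584)≈-0.475084; next y=4/5·(-1.097243)+1/4·(-0.475084)≈-0.996566

0 -1 -2.250 0.000
1 -1 -2.984 -0.563
2 -1 -2.434 -1.196
3 -1 -1.211 -1.565
4 -1 -0.103 -1.555
5 -1 0.365 -1.270
6 -1 0.128 -0.925
7 -1 -0.511 -0.708
8 -1 -1.126 -0.694
9 -1 -1.417 -0.837
10 -1 -1.323 -1.024
11 -1 -0.992 -1.150
12 -1 -0.652 -1.168
13 -1 -0.475 -1.097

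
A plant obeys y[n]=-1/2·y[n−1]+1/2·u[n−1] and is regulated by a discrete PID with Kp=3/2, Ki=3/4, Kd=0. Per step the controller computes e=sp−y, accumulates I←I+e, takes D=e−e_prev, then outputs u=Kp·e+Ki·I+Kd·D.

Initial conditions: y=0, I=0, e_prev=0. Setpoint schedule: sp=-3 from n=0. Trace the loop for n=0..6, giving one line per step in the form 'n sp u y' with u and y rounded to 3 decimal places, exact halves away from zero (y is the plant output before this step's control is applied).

0 -3 -6.750 0.000
1 -3 -1.406 -3.375
2 -3 -10.934 0.984
3 -3 1.701 -5.959
4 -3 -18.105 3.830
5 -3 10.066 -10.967
6 -3 -32.298 10.517

(exact arithmetic carried between steps; '≈' marks a value shown rounded to 6 d.p. or computed from one; I and e_prev carry over from the previous line; the table rounds u and y to 3 d.p., halves away from zero)
n=0: y=0, sp=-3, e=sp−y=-3; I=-3, D=e−e_prev=-3; u=3/2·(-3)+3/4·(-3)+0·(-3)=-6.75; next y=-1/2·0+1/2·(-6.75)=-3.375
n=1: y=-3.375, sp=-3, e=sp−y=0.375; I=-2.625, D=e−e_prev=3.375; u=3/2·0.375+3/4·(-2.625)+0·3.375=-1.40625; next y=-1/2·(-3.375)+1/2·(-1.40625)=0.984375
n=2: y=0.984375, sp=-3, e=sp−y=-3.984375; I=-6.609375, D=e−e_prev=-4.359375; u=3/2·(-3.984375)+3/4·(-6.609375)+0·(-4.359375)≈-10.933594; next y=-1/2·0.984375+1/2·(-10.933594)≈-5.958984
n=3: y≈-5.958984, sp=-3, e=sp−y≈2.958984; I≈-3.650391, D=e−e_prev≈6.943359; u=3/2·2.958984+3/4·(-3.650391)+0·6.943359≈1.700684; next y=-1/2·(-5.958984)+1/2·1.700684≈3.829834
n=4: y≈3.829834, sp=-3, e=sp−y≈-6.829834; I≈-10.480225, D=e−e_prev≈-9.788818; u=3/2·(-6.829834)+3/4·(-10.480225)+0·(-9.788818)≈-18.104919; next y=-1/2·3.829834+1/2·(-18.104919)≈-10.967377
n=5: y≈-10.967377, sp=-3, e=sp−y≈7.967377; I≈-2.512848, D=e−e_prev≈14.797211; u=3/2·7.967377+3/4·(-2.512848)+0·14.797211≈10.066429; next y=-1/2·(-10.967377)+1/2·10.066429≈10.516903
n=6: y≈10.516903, sp=-3, e=sp−y≈-13.516903; I≈-16.029751, D=e−e_prev≈-21.484280; u=3/2·(-13.516903)+3/4·(-16.029751)+0·(-21.484280)≈-32.297668; next y=-1/2·10.516903+1/2·(-32.297668)≈-21.407285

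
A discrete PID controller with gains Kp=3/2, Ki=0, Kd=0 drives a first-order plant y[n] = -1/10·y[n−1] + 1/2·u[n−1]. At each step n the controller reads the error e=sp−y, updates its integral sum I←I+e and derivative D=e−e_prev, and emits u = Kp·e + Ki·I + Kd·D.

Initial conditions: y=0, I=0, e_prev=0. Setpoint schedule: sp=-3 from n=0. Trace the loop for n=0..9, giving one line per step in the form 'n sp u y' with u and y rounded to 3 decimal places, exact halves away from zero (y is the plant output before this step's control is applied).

(exact arithmetic carried between steps; '≈' marks a value shown rounded to 6 d.p. or computed from one; I and e_prev carry over from the previous line; the table rounds u and y to 3 d.p., halves away from zero)
n=0: y=0, sp=-3, e=sp−y=-3; I=-3, D=e−e_prev=-3; u=3/2·(-3)+0·(-3)+0·(-3)=-4.5; next y=-1/10·0+1/2·(-4.5)=-2.25
n=1: y=-2.25, sp=-3, e=sp−y=-0.75; I=-3.75, D=e−e_prev=2.25; u=3/2·(-0.75)+0·(-3.75)+0·2.25=-1.125; next y=-1/10·(-2.25)+1/2·(-1.125)=-0.3375
n=2: y=-0.3375, sp=-3, e=sp−y=-2.6625; I=-6.4125, D=e−e_prev=-1.9125; u=3/2·(-2.6625)+0·(-6.4125)+0·(-1.9125)=-3.99375; next y=-1/10·(-0.3375)+1/2·(-3.99375)=-1.963125
n=3: y=-1.963125, sp=-3, e=sp−y=-1.036875; I=-7.449375, D=e−e_prev=1.625625; u=3/2·(-1.036875)+0·(-7.449375)+0·1.625625≈-1.555313; next y=-1/10·(-1.963125)+1/2·(-1.555313)≈-0.581344
n=4: y≈-0.581344, sp=-3, e=sp−y≈-2.418656; I≈-9.868031, D=e−e_prev≈-1.381781; u=3/2·(-2.418656)+0·(-9.868031)+0·(-1.381781)≈-3.627984; next y=-1/10·(-0.581344)+1/2·(-3.627984)≈-1.755858
n=5: y≈-1.755858, sp=-3, e=sp−y≈-1.244142; I≈-11.112173, D=e−e_prev≈1.174514; u=3/2·(-1.244142)+0·(-11.112173)+0·1.174514≈-1.866213; next y=-1/10·(-1.755858)+1/2·(-1.866213)≈-0.757521
n=6: y≈-0.757521, sp=-3, e=sp−y≈-2.242479; I≈-13.354653, D=e−e_prev≈-0.998337; u=3/2·(-2.242479)+0·(-13.354653)+0·(-0.998337)≈-3.363719; next y=-1/10·(-0.757521)+1/2·(-3.363719)≈-1.606107
n=7: y≈-1.606107, sp=-3, e=sp−y≈-1.393893; I≈-14.748545, D=e−e_prev≈0.848586; u=3/2·(-1.393893)+0·(-14.748545)+0·0.848586≈-2.090839; next y=-1/10·(-1.606107)+1/2·(-2.090839)≈-0.884809
n=8: y≈-0.884809, sp=-3, e=sp−y≈-2.115191; I≈-16.863736, D=e−e_prev≈-0.721298; u=3/2·(-2.115191)+0·(-16.863736)+0·(-0.721298)≈-3.172787; next y=-1/10·(-0.884809)+1/2·(-3.172787)≈-1.497913
n=9: y≈-1.497913, sp=-3, e=sp−y≈-1.502087; I≈-18.365824, D=e−e_prev≈0.613104; u=3/2·(-1.502087)+0·(-18.365824)+0·0.613104≈-2.253131; next y=-1/10·(-1.497913)+1/2·(-2.253131)≈-0.976774

0 -3 -4.500 0.000
1 -3 -1.125 -2.250
2 -3 -3.994 -0.338
3 -3 -1.555 -1.963
4 -3 -3.628 -0.581
5 -3 -1.866 -1.756
6 -3 -3.364 -0.758
7 -3 -2.091 -1.606
8 -3 -3.173 -0.885
9 -3 -2.253 -1.498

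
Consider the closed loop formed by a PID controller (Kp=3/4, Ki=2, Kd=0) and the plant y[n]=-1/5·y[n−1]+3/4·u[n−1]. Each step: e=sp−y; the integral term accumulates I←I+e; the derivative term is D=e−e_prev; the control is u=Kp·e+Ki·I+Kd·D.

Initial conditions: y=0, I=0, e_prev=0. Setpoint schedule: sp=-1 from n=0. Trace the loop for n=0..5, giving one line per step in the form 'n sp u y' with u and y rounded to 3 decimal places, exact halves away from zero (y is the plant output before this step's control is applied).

(exact arithmetic carried between steps; '≈' marks a value shown rounded to 6 d.p. or computed from one; I and e_prev carry over from the previous line; the table rounds u and y to 3 d.p., halves away from zero)
n=0: y=0, sp=-1, e=sp−y=-1; I=-1, D=e−e_prev=-1; u=3/4·(-1)+2·(-1)+0·(-1)=-2.75; next y=-1/5·0+3/4·(-2.75)=-2.0625
n=1: y=-2.0625, sp=-1, e=sp−y=1.0625; I=0.0625, D=e−e_prev=2.0625; u=3/4·1.0625+2·0.0625+0·2.0625=0.921875; next y=-1/5·(-2.0625)+3/4·0.921875≈1.103906
n=2: y≈1.103906, sp=-1, e=sp−y≈-2.103906; I≈-2.041406, D=e−e_prev≈-3.166406; u=3/4·(-2.103906)+2·(-2.041406)+0·(-3.166406)≈-5.660742; next y=-1/5·1.103906+3/4·(-5.660742)≈-4.466338
n=3: y≈-4.466338, sp=-1, e=sp−y≈3.466338; I≈1.424932, D=e−e_prev≈5.570244; u=3/4·3.466338+2·1.424932+0·5.570244≈5.449617; next y=-1/5·(-4.466338)+3/4·5.449617≈4.980480
n=4: y≈4.980480, sp=-1, e=sp−y≈-5.980480; I≈-4.555548, D=e−e_prev≈-9.446818; u=3/4·(-5.980480)+2·(-4.555548)+0·(-9.446818)≈-13.596457; next y=-1/5·4.980480+3/4·(-13.596457)≈-11.193439
n=5: y≈-11.193439, sp=-1, e=sp−y≈10.193439; I≈5.637890, D=e−e_prev≈16.173919; u=3/4·10.193439+2·5.637890+0·16.173919≈18.920860; next y=-1/5·(-11.193439)+3/4·18.920860≈16.429333

0 -1 -2.750 0.000
1 -1 0.922 -2.063
2 -1 -5.661 1.104
3 -1 5.450 -4.466
4 -1 -13.596 4.980
5 -1 18.921 -11.193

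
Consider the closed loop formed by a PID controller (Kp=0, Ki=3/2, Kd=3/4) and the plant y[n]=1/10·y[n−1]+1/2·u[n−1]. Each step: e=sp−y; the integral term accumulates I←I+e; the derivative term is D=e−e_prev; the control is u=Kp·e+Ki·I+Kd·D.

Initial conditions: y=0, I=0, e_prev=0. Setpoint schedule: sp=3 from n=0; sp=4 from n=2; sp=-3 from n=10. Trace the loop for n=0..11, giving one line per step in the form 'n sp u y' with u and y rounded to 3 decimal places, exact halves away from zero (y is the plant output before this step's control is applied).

0 3 6.750 0.000
1 3 1.406 3.375
2 4 10.877 1.041
3 4 2.686 5.543
4 4 11.951 1.897
5 4 2.768 6.165
6 4 12.092 2.001
7 4 2.415 6.246
8 4 12.161 1.832
9 4 2.132 6.264
10 -3 -3.404 1.692
11 -3 -1.365 -1.533

(exact arithmetic carried between steps; '≈' marks a value shown rounded to 6 d.p. or computed from one; I and e_prev carry over from the previous line; the table rounds u and y to 3 d.p., halves away from zero)
n=0: y=0, sp=3, e=sp−y=3; I=3, D=e−e_prev=3; u=0·3+3/2·3+3/4·3=6.75; next y=1/10·0+1/2·6.75=3.375
n=1: y=3.375, sp=3, e=sp−y=-0.375; I=2.625, D=e−e_prev=-3.375; u=0·(-0.375)+3/2·2.625+3/4·(-3.375)=1.40625; next y=1/10·3.375+1/2·1.40625=1.040625
n=2: y=1.040625, sp=4, e=sp−y=2.959375; I=5.584375, D=e−e_prev=3.334375; u=0·2.959375+3/2·5.584375+3/4·3.334375≈10.877344; next y=1/10·1.040625+1/2·10.877344≈5.542734
n=3: y≈5.542734, sp=4, e=sp−y≈-1.542734; I≈4.041641, D=e−e_prev≈-4.502109; u=0·(-1.542734)+3/2·4.041641+3/4·(-4.502109)≈2.685879; next y=1/10·5.542734+1/2·2.685879≈1.897213
n=4: y≈1.897213, sp=4, e=sp−y≈2.102787; I≈6.144428, D=e−e_prev≈3.645521; u=0·2.102787+3/2·6.144428+3/4·3.645521≈11.950783; next y=1/10·1.897213+1/2·11.950783≈6.165113
n=5: y≈6.165113, sp=4, e=sp−y≈-2.165113; I≈3.979315, D=e−e_prev≈-4.267900; u=0·(-2.165113)+3/2·3.979315+3/4·(-4.267900)≈2.768048; next y=1/10·6.165113+1/2·2.768048≈2.000535
n=6: y≈2.000535, sp=4, e=sp−y≈1.999465; I≈5.978780, D=e−e_prev≈4.164577; u=0·1.999465+3/2·5.978780+3/4·4.164577≈12.091603; next y=1/10·2.000535+1/2·12.091603≈6.245855
n=7: y≈6.245855, sp=4, e=sp−y≈-2.245855; I≈3.732925, D=e−e_prev≈-4.245320; u=0·(-2.245855)+3/2·3.732925+3/4·(-4.245320)≈2.415397; next y=1/10·6.245855+1/2·2.415397≈1.832284
n=8: y≈1.832284, sp=4, e=sp−y≈2.167716; I≈5.900641, D=e−e_prev≈4.413571; u=0·2.167716+3/2·5.900641+3/4·4.413571≈12.161139; next y=1/10·1.832284+1/2·12.161139≈6.263798
n=9: y≈6.263798, sp=4, e=sp−y≈-2.263798; I≈3.636843, D=e−e_prev≈-4.431514; u=0·(-2.263798)+3/2·3.636843+3/4·(-4.431514)≈2.131629; next y=1/10·6.263798+1/2·2.131629≈1.692194
n=10: y≈1.692194, sp=-3, e=sp−y≈-4.692194; I≈-1.055351, D=e−e_prev≈-2.428396; u=0·(-4.692194)+3/2·(-1.055351)+3/4·(-2.428396)≈-3.404324; next y=1/10·1.692194+1/2·(-3.404324)≈-1.532943
n=11: y≈-1.532943, sp=-3, e=sp−y≈-1.467057; I≈-2.522409, D=e−e_prev≈3.225137; u=0·(-1.467057)+3/2·(-2.522409)+3/4·3.225137≈-1.364760; next y=1/10·(-1.532943)+1/2·(-1.364760)≈-0.835674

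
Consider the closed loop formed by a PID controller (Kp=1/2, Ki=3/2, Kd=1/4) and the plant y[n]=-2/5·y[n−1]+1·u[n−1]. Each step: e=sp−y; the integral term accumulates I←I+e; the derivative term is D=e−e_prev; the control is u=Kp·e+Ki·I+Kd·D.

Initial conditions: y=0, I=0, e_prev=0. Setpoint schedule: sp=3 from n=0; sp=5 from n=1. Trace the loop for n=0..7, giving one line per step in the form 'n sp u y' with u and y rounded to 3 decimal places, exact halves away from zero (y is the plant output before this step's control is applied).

0 3 6.750 0.000
1 5 -0.188 6.750
2 5 20.059 -2.888
3 5 -24.748 21.214
4 5 79.464 -33.234
5 5 -160.278 92.758
6 5 392.395 -197.381
7 5 -881.207 471.348

(exact arithmetic carried between steps; '≈' marks a value shown rounded to 6 d.p. or computed from one; I and e_prev carry over from the previous line; the table rounds u and y to 3 d.p., halves away from zero)
n=0: y=0, sp=3, e=sp−y=3; I=3, D=e−e_prev=3; u=1/2·3+3/2·3+1/4·3=6.75; next y=-2/5·0+1·6.75=6.75
n=1: y=6.75, sp=5, e=sp−y=-1.75; I=1.25, D=e−e_prev=-4.75; u=1/2·(-1.75)+3/2·1.25+1/4·(-4.75)=-0.1875; next y=-2/5·6.75+1·(-0.1875)=-2.8875
n=2: y=-2.8875, sp=5, e=sp−y=7.8875; I=9.1375, D=e−e_prev=9.6375; u=1/2·7.8875+3/2·9.1375+1/4·9.6375=20.059375; next y=-2/5·(-2.8875)+1·20.059375=21.214375
n=3: y=21.214375, sp=5, e=sp−y=-16.214375; I=-7.076875, D=e−e_prev=-24.101875; u=1/2·(-16.214375)+3/2·(-7.076875)+1/4·(-24.101875)≈-24.747969; next y=-2/5·21.214375+1·(-24.747969)≈-33.233719
n=4: y≈-33.233719, sp=5, e=sp−y≈38.233719; I≈31.156844, D=e−e_prev≈54.448094; u=1/2·38.233719+3/2·31.156844+1/4·54.448094≈79.464148; next y=-2/5·(-33.233719)+1·79.464148≈92.757636
n=5: y≈92.757636, sp=5, e=sp−y≈-87.757636; I≈-56.600792, D=e−e_prev≈-125.991355; u=1/2·(-87.757636)+3/2·(-56.600792)+1/4·(-125.991355)≈-160.277845; next y=-2/5·92.757636+1·(-160.277845)≈-197.380899
n=6: y≈-197.380899, sp=5, e=sp−y≈202.380899; I≈145.780107, D=e−e_prev≈290.138535; u=1/2·202.380899+3/2·145.780107+1/4·290.138535≈392.395244; next y=-2/5·(-197.380899)+1·392.395244≈471.347604
n=7: y≈471.347604, sp=5, e=sp−y≈-466.347604; I≈-320.567497, D=e−e_prev≈-668.728503; u=1/2·(-466.347604)+3/2·(-320.567497)+1/4·(-668.728503)≈-881.207173; next y=-2/5·471.347604+1·(-881.207173)≈-1069.746214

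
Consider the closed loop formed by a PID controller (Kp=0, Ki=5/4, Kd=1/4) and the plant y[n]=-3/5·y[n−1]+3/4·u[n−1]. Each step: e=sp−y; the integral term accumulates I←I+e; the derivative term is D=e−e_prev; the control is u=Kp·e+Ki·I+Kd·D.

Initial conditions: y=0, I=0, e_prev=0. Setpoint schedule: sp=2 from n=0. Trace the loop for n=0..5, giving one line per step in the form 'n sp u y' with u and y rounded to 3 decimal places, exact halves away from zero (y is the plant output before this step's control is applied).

(exact arithmetic carried between steps; '≈' marks a value shown rounded to 6 d.p. or computed from one; I and e_prev carry over from the previous line; the table rounds u and y to 3 d.p., halves away from zero)
n=0: y=0, sp=2, e=sp−y=2; I=2, D=e−e_prev=2; u=0·2+5/4·2+1/4·2=3; next y=-3/5·0+3/4·3=2.25
n=1: y=2.25, sp=2, e=sp−y=-0.25; I=1.75, D=e−e_prev=-2.25; u=0·(-0.25)+5/4·1.75+1/4·(-2.25)=1.625; next y=-3/5·2.25+3/4·1.625=-0.13125
n=2: y=-0.13125, sp=2, e=sp−y=2.13125; I=3.88125, D=e−e_prev=2.38125; u=0·2.13125+5/4·3.88125+1/4·2.38125=5.446875; next y=-3/5·(-0.13125)+3/4·5.446875≈4.163906
n=3: y≈4.163906, sp=2, e=sp−y≈-2.163906; I≈1.717344, D=e−e_prev≈-4.295156; u=0·(-2.163906)+5/4·1.717344+1/4·(-4.295156)≈1.072891; next y=-3/5·4.163906+3/4·1.072891≈-1.693676
n=4: y≈-1.693676, sp=2, e=sp−y≈3.693676; I≈5.411020, D=e−e_prev≈5.857582; u=0·3.693676+5/4·5.411020+1/4·5.857582≈8.228170; next y=-3/5·(-1.693676)+3/4·8.228170≈7.187333
n=5: y≈7.187333, sp=2, e=sp−y≈-5.187333; I≈0.223687, D=e−e_prev≈-8.881009; u=0·(-5.187333)+5/4·0.223687+1/4·(-8.881009)≈-1.940644; next y=-3/5·7.187333+3/4·(-1.940644)≈-5.767883

0 2 3.000 0.000
1 2 1.625 2.250
2 2 5.447 -0.131
3 2 1.073 4.164
4 2 8.228 -1.694
5 2 -1.941 7.187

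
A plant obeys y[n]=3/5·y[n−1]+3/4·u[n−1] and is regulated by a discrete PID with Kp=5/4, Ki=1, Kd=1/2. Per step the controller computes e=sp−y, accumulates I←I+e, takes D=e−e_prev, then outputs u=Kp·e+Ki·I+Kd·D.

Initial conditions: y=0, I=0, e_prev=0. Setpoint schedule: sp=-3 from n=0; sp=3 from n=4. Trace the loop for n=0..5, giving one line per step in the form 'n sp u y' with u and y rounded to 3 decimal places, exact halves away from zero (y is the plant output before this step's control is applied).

0 -3 -8.250 0.000
1 -3 7.266 -6.188
2 -3 -14.432 1.737
3 -3 16.470 -9.782
4 3 -10.737 6.483
5 3 20.189 -4.163

(exact arithmetic carried between steps; '≈' marks a value shown rounded to 6 d.p. or computed from one; I and e_prev carry over from the previous line; the table rounds u and y to 3 d.p., halves away from zero)
n=0: y=0, sp=-3, e=sp−y=-3; I=-3, D=e−e_prev=-3; u=5/4·(-3)+1·(-3)+1/2·(-3)=-8.25; next y=3/5·0+3/4·(-8.25)=-6.1875
n=1: y=-6.1875, sp=-3, e=sp−y=3.1875; I=0.1875, D=e−e_prev=6.1875; u=5/4·3.1875+1·0.1875+1/2·6.1875=7.265625; next y=3/5·(-6.1875)+3/4·7.265625≈1.736719
n=2: y≈1.736719, sp=-3, e=sp−y≈-4.736719; I≈-4.549219, D=e−e_prev≈-7.924219; u=5/4·(-4.736719)+1·(-4.549219)+1/2·(-7.924219)≈-14.432227; next y=3/5·1.736719+3/4·(-14.432227)≈-9.782139
n=3: y≈-9.782139, sp=-3, e=sp−y≈6.782139; I≈2.232920, D=e−e_prev≈11.518857; u=5/4·6.782139+1·2.232920+1/2·11.518857≈16.470022; next y=3/5·(-9.782139)+3/4·16.470022≈6.483233
n=4: y≈6.483233, sp=3, e=sp−y≈-3.483233; I≈-1.250313, D=e−e_prev≈-10.265372; u=5/4·(-3.483233)+1·(-1.250313)+1/2·(-10.265372)≈-10.737041; next y=3/5·6.483233+3/4·(-10.737041)≈-4.162841
n=5: y≈-4.162841, sp=3, e=sp−y≈7.162841; I≈5.912527, D=e−e_prev≈10.646074; u=5/4·7.162841+1·5.912527+1/2·10.646074≈20.189115; next y=3/5·(-4.162841)+3/4·20.189115≈12.644132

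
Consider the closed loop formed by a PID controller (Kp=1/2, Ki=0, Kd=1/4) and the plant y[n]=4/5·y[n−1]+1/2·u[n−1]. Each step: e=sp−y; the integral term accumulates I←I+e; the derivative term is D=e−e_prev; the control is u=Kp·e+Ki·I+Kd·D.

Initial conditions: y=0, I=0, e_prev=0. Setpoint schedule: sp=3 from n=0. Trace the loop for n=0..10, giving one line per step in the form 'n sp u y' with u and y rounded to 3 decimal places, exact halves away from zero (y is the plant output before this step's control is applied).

(exact arithmetic carried between steps; '≈' marks a value shown rounded to 6 d.p. or computed from one; I and e_prev carry over from the previous line; the table rounds u and y to 3 d.p., halves away from zero)
n=0: y=0, sp=3, e=sp−y=3; I=3, D=e−e_prev=3; u=1/2·3+0·3+1/4·3=2.25; next y=4/5·0+1/2·2.25=1.125
n=1: y=1.125, sp=3, e=sp−y=1.875; I=4.875, D=e−e_prev=-1.125; u=1/2·1.875+0·4.875+1/4·(-1.125)=0.65625; next y=4/5·1.125+1/2·0.65625=1.228125
n=2: y=1.228125, sp=3, e=sp−y=1.771875; I=6.646875, D=e−e_prev=-0.103125; u=1/2·1.771875+0·6.646875+1/4·(-0.103125)≈0.860156; next y=4/5·1.228125+1/2·0.860156≈1.412578
n=3: y≈1.412578, sp=3, e=sp−y≈1.587422; I≈8.234297, D=e−e_prev≈-0.184453; u=1/2·1.587422+0·8.234297+1/4·(-0.184453)≈0.747598; next y=4/5·1.412578+1/2·0.747598≈1.503861
n=4: y≈1.503861, sp=3, e=sp−y≈1.496139; I≈9.730436, D=e−e_prev≈-0.091283; u=1/2·1.496139+0·9.730436+1/4·(-0.091283)≈0.725249; next y=4/5·1.503861+1/2·0.725249≈1.565713
n=5: y≈1.565713, sp=3, e=sp−y≈1.434287; I≈11.164722, D=e−e_prev≈-0.061852; u=1/2·1.434287+0·11.164722+1/4·(-0.061852)≈0.701680; next y=4/5·1.565713+1/2·0.701680≈1.603411
n=6: y≈1.603411, sp=3, e=sp−y≈1.396589; I≈12.561311, D=e−e_prev≈-0.037698; u=1/2·1.396589+0·12.561311+1/4·(-0.037698)≈0.688870; next y=4/5·1.603411+1/2·0.688870≈1.627164
n=7: y≈1.627164, sp=3, e=sp−y≈1.372836; I≈13.934148, D=e−e_prev≈-0.023753; u=1/2·1.372836+0·13.934148+1/4·(-0.023753)≈0.680480; next y=4/5·1.627164+1/2·0.680480≈1.641971
n=8: y≈1.641971, sp=3, e=sp−y≈1.358029; I≈15.292177, D=e−e_prev≈-0.014807; u=1/2·1.358029+0·15.292177+1/4·(-0.014807)≈0.675313; next y=4/5·1.641971+1/2·0.675313≈1.651233
n=9: y≈1.651233, sp=3, e=sp−y≈1.348767; I≈16.640944, D=e−e_prev≈-0.009262; u=1/2·1.348767+0·16.640944+1/4·(-0.009262)≈0.672068; next y=4/5·1.651233+1/2·0.672068≈1.657020
n=10: y≈1.657020, sp=3, e=sp−y≈1.342980; I≈17.983923, D=e−e_prev≈-0.005787; u=1/2·1.342980+0·17.983923+1/4·(-0.005787)≈0.670043; next y=4/5·1.657020+1/2·0.670043≈1.660638

0 3 2.250 0.000
1 3 0.656 1.125
2 3 0.860 1.228
3 3 0.748 1.413
4 3 0.725 1.504
5 3 0.702 1.566
6 3 0.689 1.603
7 3 0.680 1.627
8 3 0.675 1.642
9 3 0.672 1.651
10 3 0.670 1.657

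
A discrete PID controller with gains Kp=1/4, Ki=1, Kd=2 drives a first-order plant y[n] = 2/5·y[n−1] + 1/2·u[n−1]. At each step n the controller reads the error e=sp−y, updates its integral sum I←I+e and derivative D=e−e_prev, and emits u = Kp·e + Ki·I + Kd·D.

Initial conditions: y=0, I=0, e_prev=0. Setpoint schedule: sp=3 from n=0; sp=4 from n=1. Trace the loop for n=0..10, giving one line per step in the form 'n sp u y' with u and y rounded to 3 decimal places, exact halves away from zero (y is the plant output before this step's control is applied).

(exact arithmetic carried between steps; '≈' marks a value shown rounded to 6 d.p. or computed from one; I and e_prev carry over from the previous line; the table rounds u and y to 3 d.p., halves away from zero)
n=0: y=0, sp=3, e=sp−y=3; I=3, D=e−e_prev=3; u=1/4·3+1·3+2·3=9.75; next y=2/5·0+1/2·9.75=4.875
n=1: y=4.875, sp=4, e=sp−y=-0.875; I=2.125, D=e−e_prev=-3.875; u=1/4·(-0.875)+1·2.125+2·(-3.875)=-5.84375; next y=2/5·4.875+1/2·(-5.84375)=-0.971875
n=2: y=-0.971875, sp=4, e=sp−y=4.971875; I=7.096875, D=e−e_prev=5.846875; u=1/4·4.971875+1·7.096875+2·5.846875≈20.033594; next y=2/5·(-0.971875)+1/2·20.033594≈9.628047
n=3: y≈9.628047, sp=4, e=sp−y≈-5.628047; I≈1.468828, D=e−e_prev≈-10.599922; u=1/4·(-5.628047)+1·1.468828+2·(-10.599922)≈-21.138027; next y=2/5·9.628047+1/2·(-21.138027)≈-6.717795
n=4: y≈-6.717795, sp=4, e=sp−y≈10.717795; I≈12.186623, D=e−e_prev≈16.345842; u=1/4·10.717795+1·12.186623+2·16.345842≈47.557755; next y=2/5·(-6.717795)+1/2·47.557755≈21.091760
n=5: y≈21.091760, sp=4, e=sp−y≈-17.091760; I≈-4.905137, D=e−e_prev≈-27.809555; u=1/4·(-17.091760)+1·(-4.905137)+2·(-27.809555)≈-64.797186; next y=2/5·21.091760+1/2·(-64.797186)≈-23.961889
n=6: y≈-23.961889, sp=4, e=sp−y≈27.961889; I≈23.056752, D=e−e_prev≈45.053649; u=1/4·27.961889+1·23.056752+2·45.053649≈120.154522; next y=2/5·(-23.961889)+1/2·120.154522≈50.492505
n=7: y≈50.492505, sp=4, e=sp−y≈-46.492505; I≈-23.435753, D=e−e_prev≈-74.454395; u=1/4·(-46.492505)+1·(-23.435753)+2·(-74.454395)≈-183.967668; next y=2/5·50.492505+1/2·(-183.967668)≈-71.786832
n=8: y≈-71.786832, sp=4, e=sp−y≈75.786832; I≈52.351079, D=e−e_prev≈122.279338; u=1/4·75.786832+1·52.351079+2·122.279338≈315.856462; next y=2/5·(-71.786832)+1/2·315.856462≈129.213498
n=9: y≈129.213498, sp=4, e=sp−y≈-125.213498; I≈-72.862419, D=e−e_prev≈-201.000330; u=1/4·(-125.213498)+1·(-72.862419)+2·(-201.000330)≈-506.166454; next y=2/5·129.213498+1/2·(-506.166454)≈-201.397828
n=10: y≈-201.397828, sp=4, e=sp−y≈205.397828; I≈132.535409, D=e−e_prev≈330.611326; u=1/4·205.397828+1·132.535409+2·330.611326≈845.107518; next y=2/5·(-201.397828)+1/2·845.107518≈341.994628

0 3 9.750 0.000
1 4 -5.844 4.875
2 4 20.034 -0.972
3 4 -21.138 9.628
4 4 47.558 -6.718
5 4 -64.797 21.092
6 4 120.155 -23.962
7 4 -183.968 50.493
8 4 315.856 -71.787
9 4 -506.166 129.213
10 4 845.108 -201.398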